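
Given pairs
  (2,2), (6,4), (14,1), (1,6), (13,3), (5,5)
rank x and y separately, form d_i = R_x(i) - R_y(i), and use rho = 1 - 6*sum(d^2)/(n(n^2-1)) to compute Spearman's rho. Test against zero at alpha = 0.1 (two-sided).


Step 1: Rank x and y separately (midranks; no ties here).
rank(x): 2->2, 6->4, 14->6, 1->1, 13->5, 5->3
rank(y): 2->2, 4->4, 1->1, 6->6, 3->3, 5->5
Step 2: d_i = R_x(i) - R_y(i); compute d_i^2.
  (2-2)^2=0, (4-4)^2=0, (6-1)^2=25, (1-6)^2=25, (5-3)^2=4, (3-5)^2=4
sum(d^2) = 58.
Step 3: rho = 1 - 6*58 / (6*(6^2 - 1)) = 1 - 348/210 = -0.657143.
Step 4: Under H0, t = rho * sqrt((n-2)/(1-rho^2)) = -1.7436 ~ t(4).
Step 5: Two-sided p-value from the t-distribution with 4 df = 0.156175.
Step 6: alpha = 0.1. fail to reject H0.

rho = -0.6571, p = 0.156175, fail to reject H0 at alpha = 0.1.


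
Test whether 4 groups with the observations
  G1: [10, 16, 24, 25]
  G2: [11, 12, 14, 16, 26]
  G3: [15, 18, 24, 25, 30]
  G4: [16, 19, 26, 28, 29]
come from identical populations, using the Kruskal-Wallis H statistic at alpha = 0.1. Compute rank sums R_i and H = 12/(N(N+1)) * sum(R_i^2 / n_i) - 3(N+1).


Step 1: Combine all N = 19 observations and assign midranks.
sorted (value, group, rank): (10,G1,1), (11,G2,2), (12,G2,3), (14,G2,4), (15,G3,5), (16,G1,7), (16,G2,7), (16,G4,7), (18,G3,9), (19,G4,10), (24,G1,11.5), (24,G3,11.5), (25,G1,13.5), (25,G3,13.5), (26,G2,15.5), (26,G4,15.5), (28,G4,17), (29,G4,18), (30,G3,19)
Step 2: Sum ranks within each group.
R_1 = 33 (n_1 = 4)
R_2 = 31.5 (n_2 = 5)
R_3 = 58 (n_3 = 5)
R_4 = 67.5 (n_4 = 5)
Step 3: H = 12/(N(N+1)) * sum(R_i^2/n_i) - 3(N+1)
     = 12/(19*20) * (33^2/4 + 31.5^2/5 + 58^2/5 + 67.5^2/5) - 3*20
     = 0.031579 * 2054.75 - 60
     = 4.886842.
Step 4: Ties present; correction factor C = 1 - 42/(19^3 - 19) = 0.993860. Corrected H = 4.886842 / 0.993860 = 4.917034.
Step 5: Under H0, H ~ chi^2(3); p-value = 0.177974.
Step 6: alpha = 0.1. fail to reject H0.

H = 4.9170, df = 3, p = 0.177974, fail to reject H0.


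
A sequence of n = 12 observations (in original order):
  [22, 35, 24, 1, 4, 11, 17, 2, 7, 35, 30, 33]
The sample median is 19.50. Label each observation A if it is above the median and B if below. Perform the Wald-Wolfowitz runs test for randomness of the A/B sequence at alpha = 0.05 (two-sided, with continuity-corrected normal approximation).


Step 1: Compute median = 19.50; label A = above, B = below.
Labels in order: AAABBBBBBAAA  (n_A = 6, n_B = 6)
Step 2: Count runs R = 3.
Step 3: Under H0 (random ordering), E[R] = 2*n_A*n_B/(n_A+n_B) + 1 = 2*6*6/12 + 1 = 7.0000.
        Var[R] = 2*n_A*n_B*(2*n_A*n_B - n_A - n_B) / ((n_A+n_B)^2 * (n_A+n_B-1)) = 4320/1584 = 2.7273.
        SD[R] = 1.6514.
Step 4: Continuity-corrected z = (R + 0.5 - E[R]) / SD[R] = (3 + 0.5 - 7.0000) / 1.6514 = -2.1194.
Step 5: Two-sided p-value via normal approximation = 2*(1 - Phi(|z|)) = 0.034060.
Step 6: alpha = 0.05. reject H0.

R = 3, z = -2.1194, p = 0.034060, reject H0.


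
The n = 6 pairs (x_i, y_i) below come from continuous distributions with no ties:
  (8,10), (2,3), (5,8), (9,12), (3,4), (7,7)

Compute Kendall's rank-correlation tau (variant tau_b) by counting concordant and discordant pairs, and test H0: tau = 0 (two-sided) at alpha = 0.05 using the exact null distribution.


Step 1: Enumerate the 15 unordered pairs (i,j) with i<j and classify each by sign(x_j-x_i) * sign(y_j-y_i).
  (1,2):dx=-6,dy=-7->C; (1,3):dx=-3,dy=-2->C; (1,4):dx=+1,dy=+2->C; (1,5):dx=-5,dy=-6->C
  (1,6):dx=-1,dy=-3->C; (2,3):dx=+3,dy=+5->C; (2,4):dx=+7,dy=+9->C; (2,5):dx=+1,dy=+1->C
  (2,6):dx=+5,dy=+4->C; (3,4):dx=+4,dy=+4->C; (3,5):dx=-2,dy=-4->C; (3,6):dx=+2,dy=-1->D
  (4,5):dx=-6,dy=-8->C; (4,6):dx=-2,dy=-5->C; (5,6):dx=+4,dy=+3->C
Step 2: C = 14, D = 1, total pairs = 15.
Step 3: tau = (C - D)/(n(n-1)/2) = (14 - 1)/15 = 0.866667.
Step 4: Exact two-sided p-value (enumerate n! = 720 permutations of y under H0): p = 0.016667.
Step 5: alpha = 0.05. reject H0.

tau_b = 0.8667 (C=14, D=1), p = 0.016667, reject H0.


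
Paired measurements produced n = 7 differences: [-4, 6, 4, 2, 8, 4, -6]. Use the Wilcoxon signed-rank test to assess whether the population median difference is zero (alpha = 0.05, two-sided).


Step 1: Drop any zero differences (none here) and take |d_i|.
|d| = [4, 6, 4, 2, 8, 4, 6]
Step 2: Midrank |d_i| (ties get averaged ranks).
ranks: |4|->3, |6|->5.5, |4|->3, |2|->1, |8|->7, |4|->3, |6|->5.5
Step 3: Attach original signs; sum ranks with positive sign and with negative sign.
W+ = 5.5 + 3 + 1 + 7 + 3 = 19.5
W- = 3 + 5.5 = 8.5
(Check: W+ + W- = 28 should equal n(n+1)/2 = 28.)
Step 4: Test statistic W = min(W+, W-) = 8.5.
Step 5: Ties in |d|, so use the tie-corrected normal approximation.
        E[W] = n(n+1)/4 = 7*8/4 = 14.
        Tie groups: |d|=4 (t=3), |d|=6 (t=2); sum(t^3 - t) = 30.
        Var[W] = n(n+1)(2n+1)/24 - sum(t^3-t)/48 = 840/24 - 30/48 = 34.375.
        z = (W - E[W]) / sqrt(Var[W]) = (8.5 - 14) / 5.8630 = -0.9381.
        Two-sided p = 2*Phi(z) = 0.348202.
Step 6: alpha = 0.05. fail to reject H0.

W+ = 19.5, W- = 8.5, W = min = 8.5, p = 0.348202, fail to reject H0.


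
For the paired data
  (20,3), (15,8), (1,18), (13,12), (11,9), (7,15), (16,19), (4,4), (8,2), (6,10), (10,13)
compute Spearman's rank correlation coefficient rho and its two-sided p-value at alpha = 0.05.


Step 1: Rank x and y separately (midranks; no ties here).
rank(x): 20->11, 15->9, 1->1, 13->8, 11->7, 7->4, 16->10, 4->2, 8->5, 6->3, 10->6
rank(y): 3->2, 8->4, 18->10, 12->7, 9->5, 15->9, 19->11, 4->3, 2->1, 10->6, 13->8
Step 2: d_i = R_x(i) - R_y(i); compute d_i^2.
  (11-2)^2=81, (9-4)^2=25, (1-10)^2=81, (8-7)^2=1, (7-5)^2=4, (4-9)^2=25, (10-11)^2=1, (2-3)^2=1, (5-1)^2=16, (3-6)^2=9, (6-8)^2=4
sum(d^2) = 248.
Step 3: rho = 1 - 6*248 / (11*(11^2 - 1)) = 1 - 1488/1320 = -0.127273.
Step 4: Under H0, t = rho * sqrt((n-2)/(1-rho^2)) = -0.3849 ~ t(9).
Step 5: Two-sided p-value from the t-distribution with 9 df = 0.709215.
Step 6: alpha = 0.05. fail to reject H0.

rho = -0.1273, p = 0.709215, fail to reject H0 at alpha = 0.05.


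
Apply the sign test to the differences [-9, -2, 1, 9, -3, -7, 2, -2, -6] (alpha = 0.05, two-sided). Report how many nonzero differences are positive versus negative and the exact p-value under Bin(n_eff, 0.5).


Step 1: Discard zero differences. Original n = 9; n_eff = number of nonzero differences = 9.
Nonzero differences (with sign): -9, -2, +1, +9, -3, -7, +2, -2, -6
Step 2: Count signs: positive = 3, negative = 6.
Step 3: Under H0: P(positive) = 0.5, so the number of positives S ~ Bin(9, 0.5).
Step 4: Two-sided exact p-value = sum of Bin(9,0.5) probabilities at or below the observed probability = 0.507812.
Step 5: alpha = 0.05. fail to reject H0.

n_eff = 9, pos = 3, neg = 6, p = 0.507812, fail to reject H0.


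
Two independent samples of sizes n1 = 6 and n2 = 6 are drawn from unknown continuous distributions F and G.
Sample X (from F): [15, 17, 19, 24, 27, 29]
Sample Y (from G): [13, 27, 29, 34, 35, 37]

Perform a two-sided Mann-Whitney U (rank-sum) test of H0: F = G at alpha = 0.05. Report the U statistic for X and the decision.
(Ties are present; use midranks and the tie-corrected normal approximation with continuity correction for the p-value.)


Step 1: Combine and sort all 12 observations; assign midranks.
sorted (value, group): (13,Y), (15,X), (17,X), (19,X), (24,X), (27,X), (27,Y), (29,X), (29,Y), (34,Y), (35,Y), (37,Y)
ranks: 13->1, 15->2, 17->3, 19->4, 24->5, 27->6.5, 27->6.5, 29->8.5, 29->8.5, 34->10, 35->11, 37->12
Step 2: Rank sum for X: R1 = 2 + 3 + 4 + 5 + 6.5 + 8.5 = 29.
Step 3: U_X = R1 - n1(n1+1)/2 = 29 - 6*7/2 = 29 - 21 = 8.
       U_Y = n1*n2 - U_X = 36 - 8 = 28.
Step 4: Ties are present, so use the tie-corrected normal approximation (with continuity correction) for the p-value.
Step 5: p-value = 0.126869; compare to alpha = 0.05. fail to reject H0.

U_X = 8, p = 0.126869, fail to reject H0 at alpha = 0.05.


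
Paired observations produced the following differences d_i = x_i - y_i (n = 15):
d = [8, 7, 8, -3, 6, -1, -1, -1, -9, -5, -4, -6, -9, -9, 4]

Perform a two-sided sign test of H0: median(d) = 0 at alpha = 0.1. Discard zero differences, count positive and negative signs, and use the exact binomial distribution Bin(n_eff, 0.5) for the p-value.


Step 1: Discard zero differences. Original n = 15; n_eff = number of nonzero differences = 15.
Nonzero differences (with sign): +8, +7, +8, -3, +6, -1, -1, -1, -9, -5, -4, -6, -9, -9, +4
Step 2: Count signs: positive = 5, negative = 10.
Step 3: Under H0: P(positive) = 0.5, so the number of positives S ~ Bin(15, 0.5).
Step 4: Two-sided exact p-value = sum of Bin(15,0.5) probabilities at or below the observed probability = 0.301758.
Step 5: alpha = 0.1. fail to reject H0.

n_eff = 15, pos = 5, neg = 10, p = 0.301758, fail to reject H0.


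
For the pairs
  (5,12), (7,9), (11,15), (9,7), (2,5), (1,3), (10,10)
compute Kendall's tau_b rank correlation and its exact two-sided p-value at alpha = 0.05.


Step 1: Enumerate the 21 unordered pairs (i,j) with i<j and classify each by sign(x_j-x_i) * sign(y_j-y_i).
  (1,2):dx=+2,dy=-3->D; (1,3):dx=+6,dy=+3->C; (1,4):dx=+4,dy=-5->D; (1,5):dx=-3,dy=-7->C
  (1,6):dx=-4,dy=-9->C; (1,7):dx=+5,dy=-2->D; (2,3):dx=+4,dy=+6->C; (2,4):dx=+2,dy=-2->D
  (2,5):dx=-5,dy=-4->C; (2,6):dx=-6,dy=-6->C; (2,7):dx=+3,dy=+1->C; (3,4):dx=-2,dy=-8->C
  (3,5):dx=-9,dy=-10->C; (3,6):dx=-10,dy=-12->C; (3,7):dx=-1,dy=-5->C; (4,5):dx=-7,dy=-2->C
  (4,6):dx=-8,dy=-4->C; (4,7):dx=+1,dy=+3->C; (5,6):dx=-1,dy=-2->C; (5,7):dx=+8,dy=+5->C
  (6,7):dx=+9,dy=+7->C
Step 2: C = 17, D = 4, total pairs = 21.
Step 3: tau = (C - D)/(n(n-1)/2) = (17 - 4)/21 = 0.619048.
Step 4: Exact two-sided p-value (enumerate n! = 5040 permutations of y under H0): p = 0.069048.
Step 5: alpha = 0.05. fail to reject H0.

tau_b = 0.6190 (C=17, D=4), p = 0.069048, fail to reject H0.


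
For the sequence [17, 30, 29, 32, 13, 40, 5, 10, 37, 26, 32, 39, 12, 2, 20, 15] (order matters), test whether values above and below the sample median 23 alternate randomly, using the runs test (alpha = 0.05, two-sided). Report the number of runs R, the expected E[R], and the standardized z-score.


Step 1: Compute median = 23; label A = above, B = below.
Labels in order: BAAABABBAAAABBBB  (n_A = 8, n_B = 8)
Step 2: Count runs R = 7.
Step 3: Under H0 (random ordering), E[R] = 2*n_A*n_B/(n_A+n_B) + 1 = 2*8*8/16 + 1 = 9.0000.
        Var[R] = 2*n_A*n_B*(2*n_A*n_B - n_A - n_B) / ((n_A+n_B)^2 * (n_A+n_B-1)) = 14336/3840 = 3.7333.
        SD[R] = 1.9322.
Step 4: Continuity-corrected z = (R + 0.5 - E[R]) / SD[R] = (7 + 0.5 - 9.0000) / 1.9322 = -0.7763.
Step 5: Two-sided p-value via normal approximation = 2*(1 - Phi(|z|)) = 0.437558.
Step 6: alpha = 0.05. fail to reject H0.

R = 7, z = -0.7763, p = 0.437558, fail to reject H0.


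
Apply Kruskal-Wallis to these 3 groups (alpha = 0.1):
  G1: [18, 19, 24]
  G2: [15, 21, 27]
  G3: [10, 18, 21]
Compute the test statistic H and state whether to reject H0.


Step 1: Combine all N = 9 observations and assign midranks.
sorted (value, group, rank): (10,G3,1), (15,G2,2), (18,G1,3.5), (18,G3,3.5), (19,G1,5), (21,G2,6.5), (21,G3,6.5), (24,G1,8), (27,G2,9)
Step 2: Sum ranks within each group.
R_1 = 16.5 (n_1 = 3)
R_2 = 17.5 (n_2 = 3)
R_3 = 11 (n_3 = 3)
Step 3: H = 12/(N(N+1)) * sum(R_i^2/n_i) - 3(N+1)
     = 12/(9*10) * (16.5^2/3 + 17.5^2/3 + 11^2/3) - 3*10
     = 0.133333 * 233.167 - 30
     = 1.088889.
Step 4: Ties present; correction factor C = 1 - 12/(9^3 - 9) = 0.983333. Corrected H = 1.088889 / 0.983333 = 1.107345.
Step 5: Under H0, H ~ chi^2(2); p-value = 0.574835.
Step 6: alpha = 0.1. fail to reject H0.

H = 1.1073, df = 2, p = 0.574835, fail to reject H0.


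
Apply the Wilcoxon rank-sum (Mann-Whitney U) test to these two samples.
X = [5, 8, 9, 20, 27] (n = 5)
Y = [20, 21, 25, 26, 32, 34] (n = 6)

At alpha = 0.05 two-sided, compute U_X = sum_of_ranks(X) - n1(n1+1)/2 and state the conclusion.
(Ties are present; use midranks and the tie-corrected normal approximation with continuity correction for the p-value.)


Step 1: Combine and sort all 11 observations; assign midranks.
sorted (value, group): (5,X), (8,X), (9,X), (20,X), (20,Y), (21,Y), (25,Y), (26,Y), (27,X), (32,Y), (34,Y)
ranks: 5->1, 8->2, 9->3, 20->4.5, 20->4.5, 21->6, 25->7, 26->8, 27->9, 32->10, 34->11
Step 2: Rank sum for X: R1 = 1 + 2 + 3 + 4.5 + 9 = 19.5.
Step 3: U_X = R1 - n1(n1+1)/2 = 19.5 - 5*6/2 = 19.5 - 15 = 4.5.
       U_Y = n1*n2 - U_X = 30 - 4.5 = 25.5.
Step 4: Ties are present, so use the tie-corrected normal approximation (with continuity correction) for the p-value.
Step 5: p-value = 0.067264; compare to alpha = 0.05. fail to reject H0.

U_X = 4.5, p = 0.067264, fail to reject H0 at alpha = 0.05.


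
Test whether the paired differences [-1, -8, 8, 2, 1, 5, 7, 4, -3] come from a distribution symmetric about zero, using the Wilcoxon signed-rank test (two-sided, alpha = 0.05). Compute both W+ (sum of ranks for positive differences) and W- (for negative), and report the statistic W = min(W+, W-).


Step 1: Drop any zero differences (none here) and take |d_i|.
|d| = [1, 8, 8, 2, 1, 5, 7, 4, 3]
Step 2: Midrank |d_i| (ties get averaged ranks).
ranks: |1|->1.5, |8|->8.5, |8|->8.5, |2|->3, |1|->1.5, |5|->6, |7|->7, |4|->5, |3|->4
Step 3: Attach original signs; sum ranks with positive sign and with negative sign.
W+ = 8.5 + 3 + 1.5 + 6 + 7 + 5 = 31
W- = 1.5 + 8.5 + 4 = 14
(Check: W+ + W- = 45 should equal n(n+1)/2 = 45.)
Step 4: Test statistic W = min(W+, W-) = 14.
Step 5: Ties in |d|, so use the tie-corrected normal approximation.
        E[W] = n(n+1)/4 = 9*10/4 = 22.5.
        Tie groups: |d|=1 (t=2), |d|=8 (t=2); sum(t^3 - t) = 12.
        Var[W] = n(n+1)(2n+1)/24 - sum(t^3-t)/48 = 1710/24 - 12/48 = 71.
        z = (W - E[W]) / sqrt(Var[W]) = (14 - 22.5) / 8.4261 = -1.0088.
        Two-sided p = 2*Phi(z) = 0.313088.
Step 6: alpha = 0.05. fail to reject H0.

W+ = 31, W- = 14, W = min = 14, p = 0.313088, fail to reject H0.


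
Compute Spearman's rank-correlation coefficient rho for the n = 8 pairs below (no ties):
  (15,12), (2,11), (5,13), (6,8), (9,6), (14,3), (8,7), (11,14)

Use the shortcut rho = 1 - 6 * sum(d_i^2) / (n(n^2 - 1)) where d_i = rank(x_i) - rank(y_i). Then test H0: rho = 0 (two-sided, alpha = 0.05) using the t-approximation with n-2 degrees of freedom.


Step 1: Rank x and y separately (midranks; no ties here).
rank(x): 15->8, 2->1, 5->2, 6->3, 9->5, 14->7, 8->4, 11->6
rank(y): 12->6, 11->5, 13->7, 8->4, 6->2, 3->1, 7->3, 14->8
Step 2: d_i = R_x(i) - R_y(i); compute d_i^2.
  (8-6)^2=4, (1-5)^2=16, (2-7)^2=25, (3-4)^2=1, (5-2)^2=9, (7-1)^2=36, (4-3)^2=1, (6-8)^2=4
sum(d^2) = 96.
Step 3: rho = 1 - 6*96 / (8*(8^2 - 1)) = 1 - 576/504 = -0.142857.
Step 4: Under H0, t = rho * sqrt((n-2)/(1-rho^2)) = -0.3536 ~ t(6).
Step 5: Two-sided p-value from the t-distribution with 6 df = 0.735765.
Step 6: alpha = 0.05. fail to reject H0.

rho = -0.1429, p = 0.735765, fail to reject H0 at alpha = 0.05.


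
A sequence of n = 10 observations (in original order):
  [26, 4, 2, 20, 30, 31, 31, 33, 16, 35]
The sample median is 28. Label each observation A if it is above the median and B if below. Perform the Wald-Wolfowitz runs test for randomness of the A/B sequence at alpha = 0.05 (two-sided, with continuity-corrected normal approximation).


Step 1: Compute median = 28; label A = above, B = below.
Labels in order: BBBBAAAABA  (n_A = 5, n_B = 5)
Step 2: Count runs R = 4.
Step 3: Under H0 (random ordering), E[R] = 2*n_A*n_B/(n_A+n_B) + 1 = 2*5*5/10 + 1 = 6.0000.
        Var[R] = 2*n_A*n_B*(2*n_A*n_B - n_A - n_B) / ((n_A+n_B)^2 * (n_A+n_B-1)) = 2000/900 = 2.2222.
        SD[R] = 1.4907.
Step 4: Continuity-corrected z = (R + 0.5 - E[R]) / SD[R] = (4 + 0.5 - 6.0000) / 1.4907 = -1.0062.
Step 5: Two-sided p-value via normal approximation = 2*(1 - Phi(|z|)) = 0.314305.
Step 6: alpha = 0.05. fail to reject H0.

R = 4, z = -1.0062, p = 0.314305, fail to reject H0.


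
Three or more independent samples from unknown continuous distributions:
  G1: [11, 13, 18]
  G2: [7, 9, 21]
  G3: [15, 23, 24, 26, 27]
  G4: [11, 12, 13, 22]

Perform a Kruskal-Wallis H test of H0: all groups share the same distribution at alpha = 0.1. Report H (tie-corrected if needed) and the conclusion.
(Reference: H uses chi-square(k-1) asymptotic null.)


Step 1: Combine all N = 15 observations and assign midranks.
sorted (value, group, rank): (7,G2,1), (9,G2,2), (11,G1,3.5), (11,G4,3.5), (12,G4,5), (13,G1,6.5), (13,G4,6.5), (15,G3,8), (18,G1,9), (21,G2,10), (22,G4,11), (23,G3,12), (24,G3,13), (26,G3,14), (27,G3,15)
Step 2: Sum ranks within each group.
R_1 = 19 (n_1 = 3)
R_2 = 13 (n_2 = 3)
R_3 = 62 (n_3 = 5)
R_4 = 26 (n_4 = 4)
Step 3: H = 12/(N(N+1)) * sum(R_i^2/n_i) - 3(N+1)
     = 12/(15*16) * (19^2/3 + 13^2/3 + 62^2/5 + 26^2/4) - 3*16
     = 0.050000 * 1114.47 - 48
     = 7.723333.
Step 4: Ties present; correction factor C = 1 - 12/(15^3 - 15) = 0.996429. Corrected H = 7.723333 / 0.996429 = 7.751016.
Step 5: Under H0, H ~ chi^2(3); p-value = 0.051448.
Step 6: alpha = 0.1. reject H0.

H = 7.7510, df = 3, p = 0.051448, reject H0.


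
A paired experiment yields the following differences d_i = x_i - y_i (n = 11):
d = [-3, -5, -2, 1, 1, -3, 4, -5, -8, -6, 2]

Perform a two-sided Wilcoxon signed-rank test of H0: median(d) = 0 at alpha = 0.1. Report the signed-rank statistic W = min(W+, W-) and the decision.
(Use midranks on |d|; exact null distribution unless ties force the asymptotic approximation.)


Step 1: Drop any zero differences (none here) and take |d_i|.
|d| = [3, 5, 2, 1, 1, 3, 4, 5, 8, 6, 2]
Step 2: Midrank |d_i| (ties get averaged ranks).
ranks: |3|->5.5, |5|->8.5, |2|->3.5, |1|->1.5, |1|->1.5, |3|->5.5, |4|->7, |5|->8.5, |8|->11, |6|->10, |2|->3.5
Step 3: Attach original signs; sum ranks with positive sign and with negative sign.
W+ = 1.5 + 1.5 + 7 + 3.5 = 13.5
W- = 5.5 + 8.5 + 3.5 + 5.5 + 8.5 + 11 + 10 = 52.5
(Check: W+ + W- = 66 should equal n(n+1)/2 = 66.)
Step 4: Test statistic W = min(W+, W-) = 13.5.
Step 5: Ties in |d|, so use the tie-corrected normal approximation.
        E[W] = n(n+1)/4 = 11*12/4 = 33.
        Tie groups: |d|=1 (t=2), |d|=2 (t=2), |d|=3 (t=2), |d|=5 (t=2); sum(t^3 - t) = 24.
        Var[W] = n(n+1)(2n+1)/24 - sum(t^3-t)/48 = 3036/24 - 24/48 = 126.
        z = (W - E[W]) / sqrt(Var[W]) = (13.5 - 33) / 11.2250 = -1.7372.
        Two-sided p = 2*Phi(z) = 0.082352.
Step 6: alpha = 0.1. reject H0.

W+ = 13.5, W- = 52.5, W = min = 13.5, p = 0.082352, reject H0.


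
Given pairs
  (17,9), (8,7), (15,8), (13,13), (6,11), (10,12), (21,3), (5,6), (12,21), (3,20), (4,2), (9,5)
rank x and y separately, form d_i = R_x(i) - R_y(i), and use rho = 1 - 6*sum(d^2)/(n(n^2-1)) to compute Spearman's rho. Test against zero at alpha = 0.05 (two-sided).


Step 1: Rank x and y separately (midranks; no ties here).
rank(x): 17->11, 8->5, 15->10, 13->9, 6->4, 10->7, 21->12, 5->3, 12->8, 3->1, 4->2, 9->6
rank(y): 9->7, 7->5, 8->6, 13->10, 11->8, 12->9, 3->2, 6->4, 21->12, 20->11, 2->1, 5->3
Step 2: d_i = R_x(i) - R_y(i); compute d_i^2.
  (11-7)^2=16, (5-5)^2=0, (10-6)^2=16, (9-10)^2=1, (4-8)^2=16, (7-9)^2=4, (12-2)^2=100, (3-4)^2=1, (8-12)^2=16, (1-11)^2=100, (2-1)^2=1, (6-3)^2=9
sum(d^2) = 280.
Step 3: rho = 1 - 6*280 / (12*(12^2 - 1)) = 1 - 1680/1716 = 0.020979.
Step 4: Under H0, t = rho * sqrt((n-2)/(1-rho^2)) = 0.0664 ~ t(10).
Step 5: Two-sided p-value from the t-distribution with 10 df = 0.948402.
Step 6: alpha = 0.05. fail to reject H0.

rho = 0.0210, p = 0.948402, fail to reject H0 at alpha = 0.05.


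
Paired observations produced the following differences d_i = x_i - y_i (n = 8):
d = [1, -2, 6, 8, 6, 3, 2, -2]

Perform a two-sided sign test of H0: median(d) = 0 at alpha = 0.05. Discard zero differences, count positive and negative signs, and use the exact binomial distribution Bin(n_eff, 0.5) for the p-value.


Step 1: Discard zero differences. Original n = 8; n_eff = number of nonzero differences = 8.
Nonzero differences (with sign): +1, -2, +6, +8, +6, +3, +2, -2
Step 2: Count signs: positive = 6, negative = 2.
Step 3: Under H0: P(positive) = 0.5, so the number of positives S ~ Bin(8, 0.5).
Step 4: Two-sided exact p-value = sum of Bin(8,0.5) probabilities at or below the observed probability = 0.289062.
Step 5: alpha = 0.05. fail to reject H0.

n_eff = 8, pos = 6, neg = 2, p = 0.289062, fail to reject H0.


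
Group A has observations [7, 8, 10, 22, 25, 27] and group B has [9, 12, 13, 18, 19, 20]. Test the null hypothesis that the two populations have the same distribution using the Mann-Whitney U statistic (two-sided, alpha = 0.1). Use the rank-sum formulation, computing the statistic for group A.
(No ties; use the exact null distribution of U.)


Step 1: Combine and sort all 12 observations; assign midranks.
sorted (value, group): (7,X), (8,X), (9,Y), (10,X), (12,Y), (13,Y), (18,Y), (19,Y), (20,Y), (22,X), (25,X), (27,X)
ranks: 7->1, 8->2, 9->3, 10->4, 12->5, 13->6, 18->7, 19->8, 20->9, 22->10, 25->11, 27->12
Step 2: Rank sum for X: R1 = 1 + 2 + 4 + 10 + 11 + 12 = 40.
Step 3: U_X = R1 - n1(n1+1)/2 = 40 - 6*7/2 = 40 - 21 = 19.
       U_Y = n1*n2 - U_X = 36 - 19 = 17.
Step 4: No ties, so the exact null distribution of U (based on enumerating the C(12,6) = 924 equally likely rank assignments) gives the two-sided p-value.
Step 5: p-value = 0.937229; compare to alpha = 0.1. fail to reject H0.

U_X = 19, p = 0.937229, fail to reject H0 at alpha = 0.1.


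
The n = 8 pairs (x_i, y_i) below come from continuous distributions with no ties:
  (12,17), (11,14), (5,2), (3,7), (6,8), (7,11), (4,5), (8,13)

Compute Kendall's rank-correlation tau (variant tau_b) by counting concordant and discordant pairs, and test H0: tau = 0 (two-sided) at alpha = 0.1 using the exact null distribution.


Step 1: Enumerate the 28 unordered pairs (i,j) with i<j and classify each by sign(x_j-x_i) * sign(y_j-y_i).
  (1,2):dx=-1,dy=-3->C; (1,3):dx=-7,dy=-15->C; (1,4):dx=-9,dy=-10->C; (1,5):dx=-6,dy=-9->C
  (1,6):dx=-5,dy=-6->C; (1,7):dx=-8,dy=-12->C; (1,8):dx=-4,dy=-4->C; (2,3):dx=-6,dy=-12->C
  (2,4):dx=-8,dy=-7->C; (2,5):dx=-5,dy=-6->C; (2,6):dx=-4,dy=-3->C; (2,7):dx=-7,dy=-9->C
  (2,8):dx=-3,dy=-1->C; (3,4):dx=-2,dy=+5->D; (3,5):dx=+1,dy=+6->C; (3,6):dx=+2,dy=+9->C
  (3,7):dx=-1,dy=+3->D; (3,8):dx=+3,dy=+11->C; (4,5):dx=+3,dy=+1->C; (4,6):dx=+4,dy=+4->C
  (4,7):dx=+1,dy=-2->D; (4,8):dx=+5,dy=+6->C; (5,6):dx=+1,dy=+3->C; (5,7):dx=-2,dy=-3->C
  (5,8):dx=+2,dy=+5->C; (6,7):dx=-3,dy=-6->C; (6,8):dx=+1,dy=+2->C; (7,8):dx=+4,dy=+8->C
Step 2: C = 25, D = 3, total pairs = 28.
Step 3: tau = (C - D)/(n(n-1)/2) = (25 - 3)/28 = 0.785714.
Step 4: Exact two-sided p-value (enumerate n! = 40320 permutations of y under H0): p = 0.005506.
Step 5: alpha = 0.1. reject H0.

tau_b = 0.7857 (C=25, D=3), p = 0.005506, reject H0.


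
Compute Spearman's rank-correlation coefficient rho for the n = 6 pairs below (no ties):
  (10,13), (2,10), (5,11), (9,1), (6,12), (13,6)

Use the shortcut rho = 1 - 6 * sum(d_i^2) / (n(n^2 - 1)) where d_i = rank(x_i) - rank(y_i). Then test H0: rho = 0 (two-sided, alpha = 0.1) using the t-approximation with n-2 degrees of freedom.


Step 1: Rank x and y separately (midranks; no ties here).
rank(x): 10->5, 2->1, 5->2, 9->4, 6->3, 13->6
rank(y): 13->6, 10->3, 11->4, 1->1, 12->5, 6->2
Step 2: d_i = R_x(i) - R_y(i); compute d_i^2.
  (5-6)^2=1, (1-3)^2=4, (2-4)^2=4, (4-1)^2=9, (3-5)^2=4, (6-2)^2=16
sum(d^2) = 38.
Step 3: rho = 1 - 6*38 / (6*(6^2 - 1)) = 1 - 228/210 = -0.085714.
Step 4: Under H0, t = rho * sqrt((n-2)/(1-rho^2)) = -0.1721 ~ t(4).
Step 5: Two-sided p-value from the t-distribution with 4 df = 0.871743.
Step 6: alpha = 0.1. fail to reject H0.

rho = -0.0857, p = 0.871743, fail to reject H0 at alpha = 0.1.


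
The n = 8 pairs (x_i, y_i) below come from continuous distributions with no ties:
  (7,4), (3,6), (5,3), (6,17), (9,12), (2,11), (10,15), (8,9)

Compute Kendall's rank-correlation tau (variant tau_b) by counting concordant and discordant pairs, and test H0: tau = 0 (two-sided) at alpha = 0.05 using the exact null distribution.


Step 1: Enumerate the 28 unordered pairs (i,j) with i<j and classify each by sign(x_j-x_i) * sign(y_j-y_i).
  (1,2):dx=-4,dy=+2->D; (1,3):dx=-2,dy=-1->C; (1,4):dx=-1,dy=+13->D; (1,5):dx=+2,dy=+8->C
  (1,6):dx=-5,dy=+7->D; (1,7):dx=+3,dy=+11->C; (1,8):dx=+1,dy=+5->C; (2,3):dx=+2,dy=-3->D
  (2,4):dx=+3,dy=+11->C; (2,5):dx=+6,dy=+6->C; (2,6):dx=-1,dy=+5->D; (2,7):dx=+7,dy=+9->C
  (2,8):dx=+5,dy=+3->C; (3,4):dx=+1,dy=+14->C; (3,5):dx=+4,dy=+9->C; (3,6):dx=-3,dy=+8->D
  (3,7):dx=+5,dy=+12->C; (3,8):dx=+3,dy=+6->C; (4,5):dx=+3,dy=-5->D; (4,6):dx=-4,dy=-6->C
  (4,7):dx=+4,dy=-2->D; (4,8):dx=+2,dy=-8->D; (5,6):dx=-7,dy=-1->C; (5,7):dx=+1,dy=+3->C
  (5,8):dx=-1,dy=-3->C; (6,7):dx=+8,dy=+4->C; (6,8):dx=+6,dy=-2->D; (7,8):dx=-2,dy=-6->C
Step 2: C = 18, D = 10, total pairs = 28.
Step 3: tau = (C - D)/(n(n-1)/2) = (18 - 10)/28 = 0.285714.
Step 4: Exact two-sided p-value (enumerate n! = 40320 permutations of y under H0): p = 0.398760.
Step 5: alpha = 0.05. fail to reject H0.

tau_b = 0.2857 (C=18, D=10), p = 0.398760, fail to reject H0.


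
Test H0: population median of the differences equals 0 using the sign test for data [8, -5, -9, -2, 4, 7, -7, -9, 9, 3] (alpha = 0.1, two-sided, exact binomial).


Step 1: Discard zero differences. Original n = 10; n_eff = number of nonzero differences = 10.
Nonzero differences (with sign): +8, -5, -9, -2, +4, +7, -7, -9, +9, +3
Step 2: Count signs: positive = 5, negative = 5.
Step 3: Under H0: P(positive) = 0.5, so the number of positives S ~ Bin(10, 0.5).
Step 4: Two-sided exact p-value = sum of Bin(10,0.5) probabilities at or below the observed probability = 1.000000.
Step 5: alpha = 0.1. fail to reject H0.

n_eff = 10, pos = 5, neg = 5, p = 1.000000, fail to reject H0.


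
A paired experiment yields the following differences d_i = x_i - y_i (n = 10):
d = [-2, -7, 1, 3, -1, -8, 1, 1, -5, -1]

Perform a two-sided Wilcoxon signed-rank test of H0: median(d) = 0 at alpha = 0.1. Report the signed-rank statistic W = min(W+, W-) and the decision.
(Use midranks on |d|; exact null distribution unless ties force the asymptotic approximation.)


Step 1: Drop any zero differences (none here) and take |d_i|.
|d| = [2, 7, 1, 3, 1, 8, 1, 1, 5, 1]
Step 2: Midrank |d_i| (ties get averaged ranks).
ranks: |2|->6, |7|->9, |1|->3, |3|->7, |1|->3, |8|->10, |1|->3, |1|->3, |5|->8, |1|->3
Step 3: Attach original signs; sum ranks with positive sign and with negative sign.
W+ = 3 + 7 + 3 + 3 = 16
W- = 6 + 9 + 3 + 10 + 8 + 3 = 39
(Check: W+ + W- = 55 should equal n(n+1)/2 = 55.)
Step 4: Test statistic W = min(W+, W-) = 16.
Step 5: Ties in |d|, so use the tie-corrected normal approximation.
        E[W] = n(n+1)/4 = 10*11/4 = 27.5.
        Tie groups: |d|=1 (t=5); sum(t^3 - t) = 120.
        Var[W] = n(n+1)(2n+1)/24 - sum(t^3-t)/48 = 2310/24 - 120/48 = 93.75.
        z = (W - E[W]) / sqrt(Var[W]) = (16 - 27.5) / 9.6825 = -1.1877.
        Two-sided p = 2*Phi(z) = 0.234946.
Step 6: alpha = 0.1. fail to reject H0.

W+ = 16, W- = 39, W = min = 16, p = 0.234946, fail to reject H0.


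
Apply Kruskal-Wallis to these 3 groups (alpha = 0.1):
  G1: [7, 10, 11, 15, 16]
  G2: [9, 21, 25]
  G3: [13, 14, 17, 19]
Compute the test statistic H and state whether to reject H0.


Step 1: Combine all N = 12 observations and assign midranks.
sorted (value, group, rank): (7,G1,1), (9,G2,2), (10,G1,3), (11,G1,4), (13,G3,5), (14,G3,6), (15,G1,7), (16,G1,8), (17,G3,9), (19,G3,10), (21,G2,11), (25,G2,12)
Step 2: Sum ranks within each group.
R_1 = 23 (n_1 = 5)
R_2 = 25 (n_2 = 3)
R_3 = 30 (n_3 = 4)
Step 3: H = 12/(N(N+1)) * sum(R_i^2/n_i) - 3(N+1)
     = 12/(12*13) * (23^2/5 + 25^2/3 + 30^2/4) - 3*13
     = 0.076923 * 539.133 - 39
     = 2.471795.
Step 4: No ties, so H is used without correction.
Step 5: Under H0, H ~ chi^2(2); p-value = 0.290574.
Step 6: alpha = 0.1. fail to reject H0.

H = 2.4718, df = 2, p = 0.290574, fail to reject H0.


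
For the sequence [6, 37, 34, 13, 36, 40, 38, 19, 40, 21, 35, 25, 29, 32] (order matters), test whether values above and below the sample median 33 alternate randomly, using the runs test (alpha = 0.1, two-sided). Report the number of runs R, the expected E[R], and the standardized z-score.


Step 1: Compute median = 33; label A = above, B = below.
Labels in order: BAABAAABABABBB  (n_A = 7, n_B = 7)
Step 2: Count runs R = 9.
Step 3: Under H0 (random ordering), E[R] = 2*n_A*n_B/(n_A+n_B) + 1 = 2*7*7/14 + 1 = 8.0000.
        Var[R] = 2*n_A*n_B*(2*n_A*n_B - n_A - n_B) / ((n_A+n_B)^2 * (n_A+n_B-1)) = 8232/2548 = 3.2308.
        SD[R] = 1.7974.
Step 4: Continuity-corrected z = (R - 0.5 - E[R]) / SD[R] = (9 - 0.5 - 8.0000) / 1.7974 = 0.2782.
Step 5: Two-sided p-value via normal approximation = 2*(1 - Phi(|z|)) = 0.780879.
Step 6: alpha = 0.1. fail to reject H0.

R = 9, z = 0.2782, p = 0.780879, fail to reject H0.


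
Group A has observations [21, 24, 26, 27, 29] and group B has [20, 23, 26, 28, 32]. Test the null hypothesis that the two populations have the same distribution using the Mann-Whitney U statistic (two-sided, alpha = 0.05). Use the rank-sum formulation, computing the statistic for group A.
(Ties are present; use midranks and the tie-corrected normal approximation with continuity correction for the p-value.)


Step 1: Combine and sort all 10 observations; assign midranks.
sorted (value, group): (20,Y), (21,X), (23,Y), (24,X), (26,X), (26,Y), (27,X), (28,Y), (29,X), (32,Y)
ranks: 20->1, 21->2, 23->3, 24->4, 26->5.5, 26->5.5, 27->7, 28->8, 29->9, 32->10
Step 2: Rank sum for X: R1 = 2 + 4 + 5.5 + 7 + 9 = 27.5.
Step 3: U_X = R1 - n1(n1+1)/2 = 27.5 - 5*6/2 = 27.5 - 15 = 12.5.
       U_Y = n1*n2 - U_X = 25 - 12.5 = 12.5.
Step 4: Ties are present, so use the tie-corrected normal approximation (with continuity correction) for the p-value.
Step 5: p-value = 1.000000; compare to alpha = 0.05. fail to reject H0.

U_X = 12.5, p = 1.000000, fail to reject H0 at alpha = 0.05.


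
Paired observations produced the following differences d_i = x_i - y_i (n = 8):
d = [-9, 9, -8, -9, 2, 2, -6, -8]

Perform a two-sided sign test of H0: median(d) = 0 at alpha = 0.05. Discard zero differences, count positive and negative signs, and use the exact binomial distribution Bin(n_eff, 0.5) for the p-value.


Step 1: Discard zero differences. Original n = 8; n_eff = number of nonzero differences = 8.
Nonzero differences (with sign): -9, +9, -8, -9, +2, +2, -6, -8
Step 2: Count signs: positive = 3, negative = 5.
Step 3: Under H0: P(positive) = 0.5, so the number of positives S ~ Bin(8, 0.5).
Step 4: Two-sided exact p-value = sum of Bin(8,0.5) probabilities at or below the observed probability = 0.726562.
Step 5: alpha = 0.05. fail to reject H0.

n_eff = 8, pos = 3, neg = 5, p = 0.726562, fail to reject H0.


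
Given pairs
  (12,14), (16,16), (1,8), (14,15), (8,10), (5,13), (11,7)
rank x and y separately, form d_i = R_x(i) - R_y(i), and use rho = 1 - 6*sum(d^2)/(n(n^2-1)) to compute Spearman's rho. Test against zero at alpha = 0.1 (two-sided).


Step 1: Rank x and y separately (midranks; no ties here).
rank(x): 12->5, 16->7, 1->1, 14->6, 8->3, 5->2, 11->4
rank(y): 14->5, 16->7, 8->2, 15->6, 10->3, 13->4, 7->1
Step 2: d_i = R_x(i) - R_y(i); compute d_i^2.
  (5-5)^2=0, (7-7)^2=0, (1-2)^2=1, (6-6)^2=0, (3-3)^2=0, (2-4)^2=4, (4-1)^2=9
sum(d^2) = 14.
Step 3: rho = 1 - 6*14 / (7*(7^2 - 1)) = 1 - 84/336 = 0.750000.
Step 4: Under H0, t = rho * sqrt((n-2)/(1-rho^2)) = 2.5355 ~ t(5).
Step 5: Two-sided p-value from the t-distribution with 5 df = 0.052181.
Step 6: alpha = 0.1. reject H0.

rho = 0.7500, p = 0.052181, reject H0 at alpha = 0.1.


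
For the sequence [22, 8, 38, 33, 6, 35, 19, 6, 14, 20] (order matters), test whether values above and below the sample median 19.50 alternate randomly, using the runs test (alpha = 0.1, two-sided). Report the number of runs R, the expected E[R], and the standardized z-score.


Step 1: Compute median = 19.50; label A = above, B = below.
Labels in order: ABAABABBBA  (n_A = 5, n_B = 5)
Step 2: Count runs R = 7.
Step 3: Under H0 (random ordering), E[R] = 2*n_A*n_B/(n_A+n_B) + 1 = 2*5*5/10 + 1 = 6.0000.
        Var[R] = 2*n_A*n_B*(2*n_A*n_B - n_A - n_B) / ((n_A+n_B)^2 * (n_A+n_B-1)) = 2000/900 = 2.2222.
        SD[R] = 1.4907.
Step 4: Continuity-corrected z = (R - 0.5 - E[R]) / SD[R] = (7 - 0.5 - 6.0000) / 1.4907 = 0.3354.
Step 5: Two-sided p-value via normal approximation = 2*(1 - Phi(|z|)) = 0.737316.
Step 6: alpha = 0.1. fail to reject H0.

R = 7, z = 0.3354, p = 0.737316, fail to reject H0.


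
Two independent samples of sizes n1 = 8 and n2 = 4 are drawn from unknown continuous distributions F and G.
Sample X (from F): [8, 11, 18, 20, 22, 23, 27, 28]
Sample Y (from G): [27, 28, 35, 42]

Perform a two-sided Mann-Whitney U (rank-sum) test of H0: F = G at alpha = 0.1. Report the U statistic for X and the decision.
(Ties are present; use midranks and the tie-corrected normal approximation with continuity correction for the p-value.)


Step 1: Combine and sort all 12 observations; assign midranks.
sorted (value, group): (8,X), (11,X), (18,X), (20,X), (22,X), (23,X), (27,X), (27,Y), (28,X), (28,Y), (35,Y), (42,Y)
ranks: 8->1, 11->2, 18->3, 20->4, 22->5, 23->6, 27->7.5, 27->7.5, 28->9.5, 28->9.5, 35->11, 42->12
Step 2: Rank sum for X: R1 = 1 + 2 + 3 + 4 + 5 + 6 + 7.5 + 9.5 = 38.
Step 3: U_X = R1 - n1(n1+1)/2 = 38 - 8*9/2 = 38 - 36 = 2.
       U_Y = n1*n2 - U_X = 32 - 2 = 30.
Step 4: Ties are present, so use the tie-corrected normal approximation (with continuity correction) for the p-value.
Step 5: p-value = 0.021396; compare to alpha = 0.1. reject H0.

U_X = 2, p = 0.021396, reject H0 at alpha = 0.1.


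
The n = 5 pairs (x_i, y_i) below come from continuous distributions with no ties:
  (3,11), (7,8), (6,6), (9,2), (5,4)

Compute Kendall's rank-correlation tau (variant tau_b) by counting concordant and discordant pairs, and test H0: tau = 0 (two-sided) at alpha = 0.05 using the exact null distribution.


Step 1: Enumerate the 10 unordered pairs (i,j) with i<j and classify each by sign(x_j-x_i) * sign(y_j-y_i).
  (1,2):dx=+4,dy=-3->D; (1,3):dx=+3,dy=-5->D; (1,4):dx=+6,dy=-9->D; (1,5):dx=+2,dy=-7->D
  (2,3):dx=-1,dy=-2->C; (2,4):dx=+2,dy=-6->D; (2,5):dx=-2,dy=-4->C; (3,4):dx=+3,dy=-4->D
  (3,5):dx=-1,dy=-2->C; (4,5):dx=-4,dy=+2->D
Step 2: C = 3, D = 7, total pairs = 10.
Step 3: tau = (C - D)/(n(n-1)/2) = (3 - 7)/10 = -0.400000.
Step 4: Exact two-sided p-value (enumerate n! = 120 permutations of y under H0): p = 0.483333.
Step 5: alpha = 0.05. fail to reject H0.

tau_b = -0.4000 (C=3, D=7), p = 0.483333, fail to reject H0.


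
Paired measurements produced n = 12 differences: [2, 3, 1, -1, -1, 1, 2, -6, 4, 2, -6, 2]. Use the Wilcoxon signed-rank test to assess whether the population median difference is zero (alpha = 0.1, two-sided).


Step 1: Drop any zero differences (none here) and take |d_i|.
|d| = [2, 3, 1, 1, 1, 1, 2, 6, 4, 2, 6, 2]
Step 2: Midrank |d_i| (ties get averaged ranks).
ranks: |2|->6.5, |3|->9, |1|->2.5, |1|->2.5, |1|->2.5, |1|->2.5, |2|->6.5, |6|->11.5, |4|->10, |2|->6.5, |6|->11.5, |2|->6.5
Step 3: Attach original signs; sum ranks with positive sign and with negative sign.
W+ = 6.5 + 9 + 2.5 + 2.5 + 6.5 + 10 + 6.5 + 6.5 = 50
W- = 2.5 + 2.5 + 11.5 + 11.5 = 28
(Check: W+ + W- = 78 should equal n(n+1)/2 = 78.)
Step 4: Test statistic W = min(W+, W-) = 28.
Step 5: Ties in |d|, so use the tie-corrected normal approximation.
        E[W] = n(n+1)/4 = 12*13/4 = 39.
        Tie groups: |d|=1 (t=4), |d|=2 (t=4), |d|=6 (t=2); sum(t^3 - t) = 126.
        Var[W] = n(n+1)(2n+1)/24 - sum(t^3-t)/48 = 3900/24 - 126/48 = 159.875.
        z = (W - E[W]) / sqrt(Var[W]) = (28 - 39) / 12.6442 = -0.8700.
        Two-sided p = 2*Phi(z) = 0.384319.
Step 6: alpha = 0.1. fail to reject H0.

W+ = 50, W- = 28, W = min = 28, p = 0.384319, fail to reject H0.


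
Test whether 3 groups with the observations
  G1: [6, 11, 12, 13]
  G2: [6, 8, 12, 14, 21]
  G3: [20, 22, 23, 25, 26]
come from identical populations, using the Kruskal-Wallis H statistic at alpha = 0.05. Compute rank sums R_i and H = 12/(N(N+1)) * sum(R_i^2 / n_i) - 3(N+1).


Step 1: Combine all N = 14 observations and assign midranks.
sorted (value, group, rank): (6,G1,1.5), (6,G2,1.5), (8,G2,3), (11,G1,4), (12,G1,5.5), (12,G2,5.5), (13,G1,7), (14,G2,8), (20,G3,9), (21,G2,10), (22,G3,11), (23,G3,12), (25,G3,13), (26,G3,14)
Step 2: Sum ranks within each group.
R_1 = 18 (n_1 = 4)
R_2 = 28 (n_2 = 5)
R_3 = 59 (n_3 = 5)
Step 3: H = 12/(N(N+1)) * sum(R_i^2/n_i) - 3(N+1)
     = 12/(14*15) * (18^2/4 + 28^2/5 + 59^2/5) - 3*15
     = 0.057143 * 934 - 45
     = 8.371429.
Step 4: Ties present; correction factor C = 1 - 12/(14^3 - 14) = 0.995604. Corrected H = 8.371429 / 0.995604 = 8.408389.
Step 5: Under H0, H ~ chi^2(2); p-value = 0.014933.
Step 6: alpha = 0.05. reject H0.

H = 8.4084, df = 2, p = 0.014933, reject H0.


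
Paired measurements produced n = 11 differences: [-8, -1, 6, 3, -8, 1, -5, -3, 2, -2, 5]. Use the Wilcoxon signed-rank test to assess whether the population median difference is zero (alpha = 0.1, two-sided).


Step 1: Drop any zero differences (none here) and take |d_i|.
|d| = [8, 1, 6, 3, 8, 1, 5, 3, 2, 2, 5]
Step 2: Midrank |d_i| (ties get averaged ranks).
ranks: |8|->10.5, |1|->1.5, |6|->9, |3|->5.5, |8|->10.5, |1|->1.5, |5|->7.5, |3|->5.5, |2|->3.5, |2|->3.5, |5|->7.5
Step 3: Attach original signs; sum ranks with positive sign and with negative sign.
W+ = 9 + 5.5 + 1.5 + 3.5 + 7.5 = 27
W- = 10.5 + 1.5 + 10.5 + 7.5 + 5.5 + 3.5 = 39
(Check: W+ + W- = 66 should equal n(n+1)/2 = 66.)
Step 4: Test statistic W = min(W+, W-) = 27.
Step 5: Ties in |d|, so use the tie-corrected normal approximation.
        E[W] = n(n+1)/4 = 11*12/4 = 33.
        Tie groups: |d|=1 (t=2), |d|=2 (t=2), |d|=3 (t=2), |d|=5 (t=2), |d|=8 (t=2); sum(t^3 - t) = 30.
        Var[W] = n(n+1)(2n+1)/24 - sum(t^3-t)/48 = 3036/24 - 30/48 = 125.875.
        z = (W - E[W]) / sqrt(Var[W]) = (27 - 33) / 11.2194 = -0.5348.
        Two-sided p = 2*Phi(z) = 0.592797.
Step 6: alpha = 0.1. fail to reject H0.

W+ = 27, W- = 39, W = min = 27, p = 0.592797, fail to reject H0.


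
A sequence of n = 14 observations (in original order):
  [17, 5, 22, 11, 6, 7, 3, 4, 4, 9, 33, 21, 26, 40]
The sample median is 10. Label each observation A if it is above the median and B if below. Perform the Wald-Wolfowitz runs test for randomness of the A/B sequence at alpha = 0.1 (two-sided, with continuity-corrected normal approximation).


Step 1: Compute median = 10; label A = above, B = below.
Labels in order: ABAABBBBBBAAAA  (n_A = 7, n_B = 7)
Step 2: Count runs R = 5.
Step 3: Under H0 (random ordering), E[R] = 2*n_A*n_B/(n_A+n_B) + 1 = 2*7*7/14 + 1 = 8.0000.
        Var[R] = 2*n_A*n_B*(2*n_A*n_B - n_A - n_B) / ((n_A+n_B)^2 * (n_A+n_B-1)) = 8232/2548 = 3.2308.
        SD[R] = 1.7974.
Step 4: Continuity-corrected z = (R + 0.5 - E[R]) / SD[R] = (5 + 0.5 - 8.0000) / 1.7974 = -1.3909.
Step 5: Two-sided p-value via normal approximation = 2*(1 - Phi(|z|)) = 0.164264.
Step 6: alpha = 0.1. fail to reject H0.

R = 5, z = -1.3909, p = 0.164264, fail to reject H0.


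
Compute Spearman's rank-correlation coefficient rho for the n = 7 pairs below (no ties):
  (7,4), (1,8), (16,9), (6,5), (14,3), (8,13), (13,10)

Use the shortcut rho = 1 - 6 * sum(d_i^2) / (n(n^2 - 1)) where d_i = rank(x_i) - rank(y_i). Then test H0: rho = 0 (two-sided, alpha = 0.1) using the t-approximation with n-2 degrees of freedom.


Step 1: Rank x and y separately (midranks; no ties here).
rank(x): 7->3, 1->1, 16->7, 6->2, 14->6, 8->4, 13->5
rank(y): 4->2, 8->4, 9->5, 5->3, 3->1, 13->7, 10->6
Step 2: d_i = R_x(i) - R_y(i); compute d_i^2.
  (3-2)^2=1, (1-4)^2=9, (7-5)^2=4, (2-3)^2=1, (6-1)^2=25, (4-7)^2=9, (5-6)^2=1
sum(d^2) = 50.
Step 3: rho = 1 - 6*50 / (7*(7^2 - 1)) = 1 - 300/336 = 0.107143.
Step 4: Under H0, t = rho * sqrt((n-2)/(1-rho^2)) = 0.2410 ~ t(5).
Step 5: Two-sided p-value from the t-distribution with 5 df = 0.819151.
Step 6: alpha = 0.1. fail to reject H0.

rho = 0.1071, p = 0.819151, fail to reject H0 at alpha = 0.1.


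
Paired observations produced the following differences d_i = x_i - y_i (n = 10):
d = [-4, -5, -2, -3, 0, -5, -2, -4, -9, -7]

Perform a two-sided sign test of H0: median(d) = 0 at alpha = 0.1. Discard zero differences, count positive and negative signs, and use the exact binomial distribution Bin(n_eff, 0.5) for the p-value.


Step 1: Discard zero differences. Original n = 10; n_eff = number of nonzero differences = 9.
Nonzero differences (with sign): -4, -5, -2, -3, -5, -2, -4, -9, -7
Step 2: Count signs: positive = 0, negative = 9.
Step 3: Under H0: P(positive) = 0.5, so the number of positives S ~ Bin(9, 0.5).
Step 4: Two-sided exact p-value = sum of Bin(9,0.5) probabilities at or below the observed probability = 0.003906.
Step 5: alpha = 0.1. reject H0.

n_eff = 9, pos = 0, neg = 9, p = 0.003906, reject H0.
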